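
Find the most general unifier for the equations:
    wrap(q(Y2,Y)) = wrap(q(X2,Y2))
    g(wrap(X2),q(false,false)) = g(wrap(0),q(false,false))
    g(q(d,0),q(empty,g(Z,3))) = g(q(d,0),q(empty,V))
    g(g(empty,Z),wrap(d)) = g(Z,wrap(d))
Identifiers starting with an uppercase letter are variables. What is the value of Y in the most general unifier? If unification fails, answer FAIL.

Decompose wrap/1: q(Y2,Y) = q(X2,Y2).
Decompose q/2: Y2 = X2,  Y = Y2.
Bind Y2 := X2; substituting into the one remaining equation that mentions Y2 gives: Y = X2.
Bind Y := X2; no other remaining equation mentions Y.
Decompose g/2: wrap(X2) = wrap(0),  q(false,false) = q(false,false).
Decompose wrap/1: X2 = 0.
Bind X2 := 0; no other remaining equation mentions X2. Substituting into the earlier bindings gives Y2 := 0, Y := 0.
Delete trivial equation q(false,false) = q(false,false).
Decompose g/2: q(d,0) = q(d,0),  q(empty,g(Z,3)) = q(empty,V).
Delete trivial equation q(d,0) = q(d,0).
Decompose q/2: empty = empty,  g(Z,3) = V.
Delete trivial equation empty = empty.
Bind V := g(Z,3); no other remaining equation mentions V.
Decompose g/2: g(empty,Z) = Z,  wrap(d) = wrap(d).
Occurs check fails: Z occurs in g(empty,Z); the equation Z = g(empty,Z) has no finite solution.

FAIL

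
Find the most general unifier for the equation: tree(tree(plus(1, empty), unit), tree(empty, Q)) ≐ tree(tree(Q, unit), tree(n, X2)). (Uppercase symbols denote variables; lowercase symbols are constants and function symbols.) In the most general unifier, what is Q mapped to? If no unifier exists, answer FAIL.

Decompose tree/2: tree(plus(1, empty), unit) ≐ tree(Q, unit),  tree(empty, Q) ≐ tree(n, X2).
Decompose tree/2: plus(1, empty) ≐ Q,  unit ≐ unit.
Bind Q := plus(1, empty); substituting into the one remaining equation that mentions Q gives: tree(empty, plus(1, empty)) ≐ tree(n, X2).
Delete trivial equation unit ≐ unit.
Decompose tree/2: empty ≐ n,  plus(1, empty) ≐ X2.
Clash: constants empty and n differ; no unifier exists.

FAIL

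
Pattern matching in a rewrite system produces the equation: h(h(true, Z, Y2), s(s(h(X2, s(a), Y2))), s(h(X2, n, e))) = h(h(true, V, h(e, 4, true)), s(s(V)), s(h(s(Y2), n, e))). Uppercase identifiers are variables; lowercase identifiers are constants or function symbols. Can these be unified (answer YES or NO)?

Decompose h/3: h(true, Z, Y2) = h(true, V, h(e, 4, true)),  s(s(h(X2, s(a), Y2))) = s(s(V)),  s(h(X2, n, e)) = s(h(s(Y2), n, e)).
Decompose h/3: true = true,  Z = V,  Y2 = h(e, 4, true).
Delete trivial equation true = true.
Bind Z := V; no other remaining equation mentions Z.
Bind Y2 := h(e, 4, true); substituting into the remaining equations gives: s(s(h(X2, s(a), h(e, 4, true)))) = s(s(V)),  s(h(X2, n, e)) = s(h(s(h(e, 4, true)), n, e)).
Decompose s/1: s(h(X2, s(a), h(e, 4, true))) = s(V).
Decompose s/1: h(X2, s(a), h(e, 4, true)) = V.
Bind V := h(X2, s(a), h(e, 4, true)); no other remaining equation mentions V. Substituting into the earlier binding gives Z := h(X2, s(a), h(e, 4, true)).
Decompose s/1: h(X2, n, e) = h(s(h(e, 4, true)), n, e).
Decompose h/3: X2 = s(h(e, 4, true)),  n = n,  e = e.
Bind X2 := s(h(e, 4, true)); no other remaining equation mentions X2. Substituting into the earlier bindings gives Z := h(s(h(e, 4, true)), s(a), h(e, 4, true)), V := h(s(h(e, 4, true)), s(a), h(e, 4, true)).
Delete trivial equation n = n.
Delete trivial equation e = e.
No equations remain and no clash or occurs-check failure arose, so a unifier exists.

YES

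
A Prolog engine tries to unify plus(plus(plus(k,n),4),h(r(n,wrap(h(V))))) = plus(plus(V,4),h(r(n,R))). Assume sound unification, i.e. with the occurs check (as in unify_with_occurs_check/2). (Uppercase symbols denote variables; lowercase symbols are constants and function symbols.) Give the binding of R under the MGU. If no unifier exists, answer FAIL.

Decompose plus/2: plus(plus(k,n),4) = plus(V,4),  h(r(n,wrap(h(V)))) = h(r(n,R)).
Decompose plus/2: plus(k,n) = V,  4 = 4.
Bind V := plus(k,n); substituting into the one remaining equation that mentions V gives: h(r(n,wrap(h(plus(k,n))))) = h(r(n,R)).
Delete trivial equation 4 = 4.
Decompose h/1: r(n,wrap(h(plus(k,n)))) = r(n,R).
Decompose r/2: n = n,  wrap(h(plus(k,n))) = R.
Delete trivial equation n = n.
Bind R := wrap(h(plus(k,n))).
MGU = { V -> plus(k,n), R -> wrap(h(plus(k,n))) }, so R -> wrap(h(plus(k,n))).

wrap(h(plus(k,n)))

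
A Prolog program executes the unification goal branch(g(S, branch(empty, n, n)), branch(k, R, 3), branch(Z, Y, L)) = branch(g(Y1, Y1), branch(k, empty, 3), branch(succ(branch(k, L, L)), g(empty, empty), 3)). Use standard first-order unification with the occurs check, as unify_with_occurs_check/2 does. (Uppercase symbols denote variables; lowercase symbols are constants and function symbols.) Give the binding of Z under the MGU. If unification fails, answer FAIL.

succ(branch(k, 3, 3))

Decompose branch/3: g(S, branch(empty, n, n)) = g(Y1, Y1),  branch(k, R, 3) = branch(k, empty, 3),  branch(Z, Y, L) = branch(succ(branch(k, L, L)), g(empty, empty), 3).
Decompose g/2: S = Y1,  branch(empty, n, n) = Y1.
Bind S := Y1; no other remaining equation mentions S.
Bind Y1 := branch(empty, n, n); no other remaining equation mentions Y1. Substituting into the earlier binding gives S := branch(empty, n, n).
Decompose branch/3: k = k,  R = empty,  3 = 3.
Delete trivial equation k = k.
Bind R := empty; no other remaining equation mentions R.
Delete trivial equation 3 = 3.
Decompose branch/3: Z = succ(branch(k, L, L)),  Y = g(empty, empty),  L = 3.
Bind Z := succ(branch(k, L, L)); no other remaining equation mentions Z.
Bind Y := g(empty, empty); no other remaining equation mentions Y.
Bind L := 3. Substituting into the earlier binding gives Z := succ(branch(k, 3, 3)).
MGU = { S ↦ branch(empty, n, n), Y1 ↦ branch(empty, n, n), R ↦ empty, Z ↦ succ(branch(k, 3, 3)), Y ↦ g(empty, empty), L ↦ 3 }, so Z ↦ succ(branch(k, 3, 3)).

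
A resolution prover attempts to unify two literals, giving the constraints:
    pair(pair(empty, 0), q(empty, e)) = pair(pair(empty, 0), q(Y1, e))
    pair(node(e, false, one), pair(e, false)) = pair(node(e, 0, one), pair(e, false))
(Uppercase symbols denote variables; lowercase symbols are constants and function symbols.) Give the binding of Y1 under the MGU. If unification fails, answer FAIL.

FAIL

Decompose pair/2: pair(empty, 0) = pair(empty, 0),  q(empty, e) = q(Y1, e).
Delete trivial equation pair(empty, 0) = pair(empty, 0).
Decompose q/2: empty = Y1,  e = e.
Bind Y1 := empty; no other remaining equation mentions Y1.
Delete trivial equation e = e.
Decompose pair/2: node(e, false, one) = node(e, 0, one),  pair(e, false) = pair(e, false).
Decompose node/3: e = e,  false = 0,  one = one.
Delete trivial equation e = e.
Clash: constants false and 0 differ; no unifier exists.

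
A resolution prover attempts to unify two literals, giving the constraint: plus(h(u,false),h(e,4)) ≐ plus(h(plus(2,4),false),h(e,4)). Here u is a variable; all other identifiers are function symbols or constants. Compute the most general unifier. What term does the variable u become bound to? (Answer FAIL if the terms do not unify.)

Decompose plus/2: h(u,false) ≐ h(plus(2,4),false),  h(e,4) ≐ h(e,4).
Decompose h/2: u ≐ plus(2,4),  false ≐ false.
Bind u := plus(2,4); no other remaining equation mentions u.
Delete trivial equation false ≐ false.
Delete trivial equation h(e,4) ≐ h(e,4).
MGU = { u ↦ plus(2,4) }, so u ↦ plus(2,4).

plus(2,4)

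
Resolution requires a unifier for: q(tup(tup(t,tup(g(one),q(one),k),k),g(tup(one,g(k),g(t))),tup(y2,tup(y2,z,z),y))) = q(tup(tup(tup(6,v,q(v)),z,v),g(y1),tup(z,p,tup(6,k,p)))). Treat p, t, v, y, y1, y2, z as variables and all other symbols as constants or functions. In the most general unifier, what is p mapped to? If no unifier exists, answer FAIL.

tup(tup(g(one),q(one),k),tup(g(one),q(one),k),tup(g(one),q(one),k))

Decompose q/1: tup(tup(t,tup(g(one),q(one),k),k),g(tup(one,g(k),g(t))),tup(y2,tup(y2,z,z),y)) = tup(tup(tup(6,v,q(v)),z,v),g(y1),tup(z,p,tup(6,k,p))).
Decompose tup/3: tup(t,tup(g(one),q(one),k),k) = tup(tup(6,v,q(v)),z,v),  g(tup(one,g(k),g(t))) = g(y1),  tup(y2,tup(y2,z,z),y) = tup(z,p,tup(6,k,p)).
Decompose tup/3: t = tup(6,v,q(v)),  tup(g(one),q(one),k) = z,  k = v.
Bind t := tup(6,v,q(v)); substituting into the one remaining equation that mentions t gives: g(tup(one,g(k),g(tup(6,v,q(v))))) = g(y1).
Bind z := tup(g(one),q(one),k); substituting into the one remaining equation that mentions z gives: tup(y2,tup(y2,tup(g(one),q(one),k),tup(g(one),q(one),k)),y) = tup(tup(g(one),q(one),k),p,tup(6,k,p)).
Bind v := k; substituting into the one remaining equation that mentions v gives: g(tup(one,g(k),g(tup(6,k,q(k))))) = g(y1). Substituting into the earlier binding gives t := tup(6,k,q(k)).
Decompose g/1: tup(one,g(k),g(tup(6,k,q(k)))) = y1.
Bind y1 := tup(one,g(k),g(tup(6,k,q(k)))); no other remaining equation mentions y1.
Decompose tup/3: y2 = tup(g(one),q(one),k),  tup(y2,tup(g(one),q(one),k),tup(g(one),q(one),k)) = p,  y = tup(6,k,p).
Bind y2 := tup(g(one),q(one),k); substituting into the one remaining equation that mentions y2 gives: tup(tup(g(one),q(one),k),tup(g(one),q(one),k),tup(g(one),q(one),k)) = p.
Bind p := tup(tup(g(one),q(one),k),tup(g(one),q(one),k),tup(g(one),q(one),k)); substituting into the remaining equation gives: y = tup(6,k,tup(tup(g(one),q(one),k),tup(g(one),q(one),k),tup(g(one),q(one),k))).
Bind y := tup(6,k,tup(tup(g(one),q(one),k),tup(g(one),q(one),k),tup(g(one),q(one),k))).
MGU = { t -> tup(6,k,q(k)), z -> tup(g(one),q(one),k), v -> k, y1 -> tup(one,g(k),g(tup(6,k,q(k)))), y2 -> tup(g(one),q(one),k), p -> tup(tup(g(one),q(one),k),tup(g(one),q(one),k),tup(g(one),q(one),k)), y -> tup(6,k,tup(tup(g(one),q(one),k),tup(g(one),q(one),k),tup(g(one),q(one),k))) }, so p -> tup(tup(g(one),q(one),k),tup(g(one),q(one),k),tup(g(one),q(one),k)).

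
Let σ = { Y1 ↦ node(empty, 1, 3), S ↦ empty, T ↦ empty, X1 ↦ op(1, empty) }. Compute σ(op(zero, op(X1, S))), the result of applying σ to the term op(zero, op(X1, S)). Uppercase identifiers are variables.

op(zero, op(op(1, empty), empty))

Replace each occurrence of S with empty.
Replace each occurrence of X1 with op(1, empty).
Result: op(zero, op(op(1, empty), empty)).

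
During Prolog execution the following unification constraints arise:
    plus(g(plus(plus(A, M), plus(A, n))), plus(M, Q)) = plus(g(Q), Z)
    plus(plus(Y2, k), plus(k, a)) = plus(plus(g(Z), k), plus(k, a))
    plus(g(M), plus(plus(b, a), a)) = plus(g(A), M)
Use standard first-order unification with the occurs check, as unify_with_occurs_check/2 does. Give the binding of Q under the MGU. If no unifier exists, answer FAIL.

Decompose plus/2: g(plus(plus(A, M), plus(A, n))) = g(Q),  plus(M, Q) = Z.
Decompose g/1: plus(plus(A, M), plus(A, n)) = Q.
Bind Q := plus(plus(A, M), plus(A, n)); substituting into the one remaining equation that mentions Q gives: plus(M, plus(plus(A, M), plus(A, n))) = Z.
Bind Z := plus(M, plus(plus(A, M), plus(A, n))); substituting into the one remaining equation that mentions Z gives: plus(plus(Y2, k), plus(k, a)) = plus(plus(g(plus(M, plus(plus(A, M), plus(A, n)))), k), plus(k, a)).
Decompose plus/2: plus(Y2, k) = plus(g(plus(M, plus(plus(A, M), plus(A, n)))), k),  plus(k, a) = plus(k, a).
Decompose plus/2: Y2 = g(plus(M, plus(plus(A, M), plus(A, n)))),  k = k.
Bind Y2 := g(plus(M, plus(plus(A, M), plus(A, n)))); no other remaining equation mentions Y2.
Delete trivial equation k = k.
Delete trivial equation plus(k, a) = plus(k, a).
Decompose plus/2: g(M) = g(A),  plus(plus(b, a), a) = M.
Decompose g/1: M = A.
Bind M := A; substituting into the remaining equation gives: plus(plus(b, a), a) = A. Substituting into the earlier bindings gives Q := plus(plus(A, A), plus(A, n)), Z := plus(A, plus(plus(A, A), plus(A, n))), Y2 := g(plus(A, plus(plus(A, A), plus(A, n)))).
Bind A := plus(plus(b, a), a). Substituting into the earlier bindings gives Q := plus(plus(plus(plus(b, a), a), plus(plus(b, a), a)), plus(plus(plus(b, a), a), n)), Z := plus(plus(plus(b, a), a), plus(plus(plus(plus(b, a), a), plus(plus(b, a), a)), plus(plus(plus(b, a), a), n))), Y2 := g(plus(plus(plus(b, a), a), plus(plus(plus(plus(b, a), a), plus(plus(b, a), a)), plus(plus(plus(b, a), a), n)))), M := plus(plus(b, a), a).
MGU = { Q ↦ plus(plus(plus(plus(b, a), a), plus(plus(b, a), a)), plus(plus(plus(b, a), a), n)), Z ↦ plus(plus(plus(b, a), a), plus(plus(plus(plus(b, a), a), plus(plus(b, a), a)), plus(plus(plus(b, a), a), n))), Y2 ↦ g(plus(plus(plus(b, a), a), plus(plus(plus(plus(b, a), a), plus(plus(b, a), a)), plus(plus(plus(b, a), a), n)))), M ↦ plus(plus(b, a), a), A ↦ plus(plus(b, a), a) }, so Q ↦ plus(plus(plus(plus(b, a), a), plus(plus(b, a), a)), plus(plus(plus(b, a), a), n)).

plus(plus(plus(plus(b, a), a), plus(plus(b, a), a)), plus(plus(plus(b, a), a), n))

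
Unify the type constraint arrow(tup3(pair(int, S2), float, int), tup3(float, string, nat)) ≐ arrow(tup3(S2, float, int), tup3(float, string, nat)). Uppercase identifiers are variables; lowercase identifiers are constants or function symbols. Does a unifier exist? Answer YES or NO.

NO

Decompose arrow/2: tup3(pair(int, S2), float, int) ≐ tup3(S2, float, int),  tup3(float, string, nat) ≐ tup3(float, string, nat).
Decompose tup3/3: pair(int, S2) ≐ S2,  float ≐ float,  int ≐ int.
Occurs check fails: S2 occurs in pair(int, S2); the equation S2 ≐ pair(int, S2) has no finite solution.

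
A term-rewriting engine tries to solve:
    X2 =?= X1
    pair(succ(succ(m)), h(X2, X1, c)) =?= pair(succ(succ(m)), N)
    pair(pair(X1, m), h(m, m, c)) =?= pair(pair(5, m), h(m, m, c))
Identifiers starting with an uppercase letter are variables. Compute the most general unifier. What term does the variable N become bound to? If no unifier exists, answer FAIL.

Bind X2 := X1; substituting into the one remaining equation that mentions X2 gives: pair(succ(succ(m)), h(X1, X1, c)) =?= pair(succ(succ(m)), N).
Decompose pair/2: succ(succ(m)) =?= succ(succ(m)),  h(X1, X1, c) =?= N.
Delete trivial equation succ(succ(m)) =?= succ(succ(m)).
Bind N := h(X1, X1, c); no other remaining equation mentions N.
Decompose pair/2: pair(X1, m) =?= pair(5, m),  h(m, m, c) =?= h(m, m, c).
Decompose pair/2: X1 =?= 5,  m =?= m.
Bind X1 := 5; no other remaining equation mentions X1. Substituting into the earlier bindings gives X2 := 5, N := h(5, 5, c).
Delete trivial equation m =?= m.
Delete trivial equation h(m, m, c) =?= h(m, m, c).
MGU = { X2 := 5, N := h(5, 5, c), X1 := 5 }, so N := h(5, 5, c).

h(5, 5, c)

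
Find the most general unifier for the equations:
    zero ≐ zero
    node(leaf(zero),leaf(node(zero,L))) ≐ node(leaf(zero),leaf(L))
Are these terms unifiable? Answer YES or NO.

NO

Delete trivial equation zero ≐ zero.
Decompose node/2: leaf(zero) ≐ leaf(zero),  leaf(node(zero,L)) ≐ leaf(L).
Delete trivial equation leaf(zero) ≐ leaf(zero).
Decompose leaf/1: node(zero,L) ≐ L.
Occurs check fails: L occurs in node(zero,L); the equation L ≐ node(zero,L) has no finite solution.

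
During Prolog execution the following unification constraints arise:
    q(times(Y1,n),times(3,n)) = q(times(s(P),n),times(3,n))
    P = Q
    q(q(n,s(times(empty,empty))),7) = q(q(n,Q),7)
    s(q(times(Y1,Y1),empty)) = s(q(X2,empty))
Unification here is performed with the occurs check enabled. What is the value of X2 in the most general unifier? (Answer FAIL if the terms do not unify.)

times(s(s(times(empty,empty))),s(s(times(empty,empty))))

Decompose q/2: times(Y1,n) = times(s(P),n),  times(3,n) = times(3,n).
Decompose times/2: Y1 = s(P),  n = n.
Bind Y1 := s(P); substituting into the one remaining equation that mentions Y1 gives: s(q(times(s(P),s(P)),empty)) = s(q(X2,empty)).
Delete trivial equation n = n.
Delete trivial equation times(3,n) = times(3,n).
Bind P := Q; substituting into the one remaining equation that mentions P gives: s(q(times(s(Q),s(Q)),empty)) = s(q(X2,empty)). Substituting into the earlier binding gives Y1 := s(Q).
Decompose q/2: q(n,s(times(empty,empty))) = q(n,Q),  7 = 7.
Decompose q/2: n = n,  s(times(empty,empty)) = Q.
Delete trivial equation n = n.
Bind Q := s(times(empty,empty)); substituting into the one remaining equation that mentions Q gives: s(q(times(s(s(times(empty,empty))),s(s(times(empty,empty)))),empty)) = s(q(X2,empty)). Substituting into the earlier bindings gives Y1 := s(s(times(empty,empty))), P := s(times(empty,empty)).
Delete trivial equation 7 = 7.
Decompose s/1: q(times(s(s(times(empty,empty))),s(s(times(empty,empty)))),empty) = q(X2,empty).
Decompose q/2: times(s(s(times(empty,empty))),s(s(times(empty,empty)))) = X2,  empty = empty.
Bind X2 := times(s(s(times(empty,empty))),s(s(times(empty,empty)))); no other remaining equation mentions X2.
Delete trivial equation empty = empty.
MGU = { Y1 -> s(s(times(empty,empty))), P -> s(times(empty,empty)), Q -> s(times(empty,empty)), X2 -> times(s(s(times(empty,empty))),s(s(times(empty,empty)))) }, so X2 -> times(s(s(times(empty,empty))),s(s(times(empty,empty)))).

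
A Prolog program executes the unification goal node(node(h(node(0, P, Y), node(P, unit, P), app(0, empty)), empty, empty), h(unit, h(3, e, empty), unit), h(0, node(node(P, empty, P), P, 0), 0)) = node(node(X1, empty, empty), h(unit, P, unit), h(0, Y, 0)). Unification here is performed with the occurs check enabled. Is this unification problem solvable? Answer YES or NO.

Decompose node/3: node(h(node(0, P, Y), node(P, unit, P), app(0, empty)), empty, empty) = node(X1, empty, empty),  h(unit, h(3, e, empty), unit) = h(unit, P, unit),  h(0, node(node(P, empty, P), P, 0), 0) = h(0, Y, 0).
Decompose node/3: h(node(0, P, Y), node(P, unit, P), app(0, empty)) = X1,  empty = empty,  empty = empty.
Bind X1 := h(node(0, P, Y), node(P, unit, P), app(0, empty)); no other remaining equation mentions X1.
Delete trivial equation empty = empty.
Delete trivial equation empty = empty.
Decompose h/3: unit = unit,  h(3, e, empty) = P,  unit = unit.
Delete trivial equation unit = unit.
Bind P := h(3, e, empty); substituting into the one remaining equation that mentions P gives: h(0, node(node(h(3, e, empty), empty, h(3, e, empty)), h(3, e, empty), 0), 0) = h(0, Y, 0). Substituting into the earlier binding gives X1 := h(node(0, h(3, e, empty), Y), node(h(3, e, empty), unit, h(3, e, empty)), app(0, empty)).
Delete trivial equation unit = unit.
Decompose h/3: 0 = 0,  node(node(h(3, e, empty), empty, h(3, e, empty)), h(3, e, empty), 0) = Y,  0 = 0.
Delete trivial equation 0 = 0.
Bind Y := node(node(h(3, e, empty), empty, h(3, e, empty)), h(3, e, empty), 0); no other remaining equation mentions Y. Substituting into the earlier binding gives X1 := h(node(0, h(3, e, empty), node(node(h(3, e, empty), empty, h(3, e, empty)), h(3, e, empty), 0)), node(h(3, e, empty), unit, h(3, e, empty)), app(0, empty)).
Delete trivial equation 0 = 0.
No equations remain and no clash or occurs-check failure arose, so a unifier exists.

YES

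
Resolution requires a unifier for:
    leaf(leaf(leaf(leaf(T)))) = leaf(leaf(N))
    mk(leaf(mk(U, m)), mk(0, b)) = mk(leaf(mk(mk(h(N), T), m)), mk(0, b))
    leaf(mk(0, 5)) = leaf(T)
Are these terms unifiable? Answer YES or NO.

Decompose leaf/1: leaf(leaf(leaf(T))) = leaf(N).
Decompose leaf/1: leaf(leaf(T)) = N.
Bind N := leaf(leaf(T)); substituting into the one remaining equation that mentions N gives: mk(leaf(mk(U, m)), mk(0, b)) = mk(leaf(mk(mk(h(leaf(leaf(T))), T), m)), mk(0, b)).
Decompose mk/2: leaf(mk(U, m)) = leaf(mk(mk(h(leaf(leaf(T))), T), m)),  mk(0, b) = mk(0, b).
Decompose leaf/1: mk(U, m) = mk(mk(h(leaf(leaf(T))), T), m).
Decompose mk/2: U = mk(h(leaf(leaf(T))), T),  m = m.
Bind U := mk(h(leaf(leaf(T))), T); no other remaining equation mentions U.
Delete trivial equation m = m.
Delete trivial equation mk(0, b) = mk(0, b).
Decompose leaf/1: mk(0, 5) = T.
Bind T := mk(0, 5). Substituting into the earlier bindings gives N := leaf(leaf(mk(0, 5))), U := mk(h(leaf(leaf(mk(0, 5)))), mk(0, 5)).
No equations remain and no clash or occurs-check failure arose, so a unifier exists.

YES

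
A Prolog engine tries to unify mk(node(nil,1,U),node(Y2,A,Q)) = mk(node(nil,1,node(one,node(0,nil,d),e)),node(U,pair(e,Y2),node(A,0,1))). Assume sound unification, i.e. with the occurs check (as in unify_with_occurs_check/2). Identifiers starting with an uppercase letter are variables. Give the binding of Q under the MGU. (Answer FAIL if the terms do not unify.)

Decompose mk/2: node(nil,1,U) = node(nil,1,node(one,node(0,nil,d),e)),  node(Y2,A,Q) = node(U,pair(e,Y2),node(A,0,1)).
Decompose node/3: nil = nil,  1 = 1,  U = node(one,node(0,nil,d),e).
Delete trivial equation nil = nil.
Delete trivial equation 1 = 1.
Bind U := node(one,node(0,nil,d),e); substituting into the remaining equation gives: node(Y2,A,Q) = node(node(one,node(0,nil,d),e),pair(e,Y2),node(A,0,1)).
Decompose node/3: Y2 = node(one,node(0,nil,d),e),  A = pair(e,Y2),  Q = node(A,0,1).
Bind Y2 := node(one,node(0,nil,d),e); substituting into the one remaining equation that mentions Y2 gives: A = pair(e,node(one,node(0,nil,d),e)).
Bind A := pair(e,node(one,node(0,nil,d),e)); substituting into the remaining equation gives: Q = node(pair(e,node(one,node(0,nil,d),e)),0,1).
Bind Q := node(pair(e,node(one,node(0,nil,d),e)),0,1).
MGU = { U ↦ node(one,node(0,nil,d),e), Y2 ↦ node(one,node(0,nil,d),e), A ↦ pair(e,node(one,node(0,nil,d),e)), Q ↦ node(pair(e,node(one,node(0,nil,d),e)),0,1) }, so Q ↦ node(pair(e,node(one,node(0,nil,d),e)),0,1).

node(pair(e,node(one,node(0,nil,d),e)),0,1)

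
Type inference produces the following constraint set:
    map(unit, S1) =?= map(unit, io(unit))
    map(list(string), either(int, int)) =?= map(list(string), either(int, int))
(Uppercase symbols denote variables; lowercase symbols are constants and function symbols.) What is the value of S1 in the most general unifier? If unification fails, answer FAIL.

Decompose map/2: unit =?= unit,  S1 =?= io(unit).
Delete trivial equation unit =?= unit.
Bind S1 := io(unit); no other remaining equation mentions S1.
Delete trivial equation map(list(string), either(int, int)) =?= map(list(string), either(int, int)).
MGU = { S1 ↦ io(unit) }, so S1 ↦ io(unit).

io(unit)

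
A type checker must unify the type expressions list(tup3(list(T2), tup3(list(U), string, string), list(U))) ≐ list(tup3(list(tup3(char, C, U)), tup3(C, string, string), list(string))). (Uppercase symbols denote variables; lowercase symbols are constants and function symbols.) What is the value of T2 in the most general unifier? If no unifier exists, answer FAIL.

tup3(char, list(string), string)

Decompose list/1: tup3(list(T2), tup3(list(U), string, string), list(U)) ≐ tup3(list(tup3(char, C, U)), tup3(C, string, string), list(string)).
Decompose tup3/3: list(T2) ≐ list(tup3(char, C, U)),  tup3(list(U), string, string) ≐ tup3(C, string, string),  list(U) ≐ list(string).
Decompose list/1: T2 ≐ tup3(char, C, U).
Bind T2 := tup3(char, C, U); no other remaining equation mentions T2.
Decompose tup3/3: list(U) ≐ C,  string ≐ string,  string ≐ string.
Bind C := list(U); no other remaining equation mentions C. Substituting into the earlier binding gives T2 := tup3(char, list(U), U).
Delete trivial equation string ≐ string.
Delete trivial equation string ≐ string.
Decompose list/1: U ≐ string.
Bind U := string. Substituting into the earlier bindings gives T2 := tup3(char, list(string), string), C := list(string).
MGU = { T2 -> tup3(char, list(string), string), C -> list(string), U -> string }, so T2 -> tup3(char, list(string), string).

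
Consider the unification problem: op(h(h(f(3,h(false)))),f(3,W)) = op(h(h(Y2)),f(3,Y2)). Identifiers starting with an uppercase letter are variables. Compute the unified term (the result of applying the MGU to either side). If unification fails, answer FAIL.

Decompose op/2: h(h(f(3,h(false)))) = h(h(Y2)),  f(3,W) = f(3,Y2).
Decompose h/1: h(f(3,h(false))) = h(Y2).
Decompose h/1: f(3,h(false)) = Y2.
Bind Y2 := f(3,h(false)); substituting into the remaining equation gives: f(3,W) = f(3,f(3,h(false))).
Decompose f/2: 3 = 3,  W = f(3,h(false)).
Delete trivial equation 3 = 3.
Bind W := f(3,h(false)).
Applying the MGU to either side gives op(h(h(f(3,h(false)))),f(3,f(3,h(false)))).

op(h(h(f(3,h(false)))),f(3,f(3,h(false))))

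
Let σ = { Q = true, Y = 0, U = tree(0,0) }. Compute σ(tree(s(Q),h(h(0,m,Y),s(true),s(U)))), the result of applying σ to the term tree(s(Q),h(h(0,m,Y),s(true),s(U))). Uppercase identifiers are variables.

Replace each occurrence of Q with true.
Replace each occurrence of Y with 0.
Replace each occurrence of U with tree(0,0).
Result: tree(s(true),h(h(0,m,0),s(true),s(tree(0,0)))).

tree(s(true),h(h(0,m,0),s(true),s(tree(0,0))))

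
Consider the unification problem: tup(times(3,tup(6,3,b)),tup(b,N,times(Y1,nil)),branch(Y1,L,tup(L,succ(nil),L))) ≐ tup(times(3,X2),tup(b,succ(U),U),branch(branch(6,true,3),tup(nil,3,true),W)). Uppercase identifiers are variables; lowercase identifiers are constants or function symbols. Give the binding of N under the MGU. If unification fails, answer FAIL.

Decompose tup/3: times(3,tup(6,3,b)) ≐ times(3,X2),  tup(b,N,times(Y1,nil)) ≐ tup(b,succ(U),U),  branch(Y1,L,tup(L,succ(nil),L)) ≐ branch(branch(6,true,3),tup(nil,3,true),W).
Decompose times/2: 3 ≐ 3,  tup(6,3,b) ≐ X2.
Delete trivial equation 3 ≐ 3.
Bind X2 := tup(6,3,b); no other remaining equation mentions X2.
Decompose tup/3: b ≐ b,  N ≐ succ(U),  times(Y1,nil) ≐ U.
Delete trivial equation b ≐ b.
Bind N := succ(U); no other remaining equation mentions N.
Bind U := times(Y1,nil); no other remaining equation mentions U. Substituting into the earlier binding gives N := succ(times(Y1,nil)).
Decompose branch/3: Y1 ≐ branch(6,true,3),  L ≐ tup(nil,3,true),  tup(L,succ(nil),L) ≐ W.
Bind Y1 := branch(6,true,3); no other remaining equation mentions Y1. Substituting into the earlier bindings gives N := succ(times(branch(6,true,3),nil)), U := times(branch(6,true,3),nil).
Bind L := tup(nil,3,true); substituting into the remaining equation gives: tup(tup(nil,3,true),succ(nil),tup(nil,3,true)) ≐ W.
Bind W := tup(tup(nil,3,true),succ(nil),tup(nil,3,true)).
MGU = { X2 := tup(6,3,b), N := succ(times(branch(6,true,3),nil)), U := times(branch(6,true,3),nil), Y1 := branch(6,true,3), L := tup(nil,3,true), W := tup(tup(nil,3,true),succ(nil),tup(nil,3,true)) }, so N := succ(times(branch(6,true,3),nil)).

succ(times(branch(6,true,3),nil))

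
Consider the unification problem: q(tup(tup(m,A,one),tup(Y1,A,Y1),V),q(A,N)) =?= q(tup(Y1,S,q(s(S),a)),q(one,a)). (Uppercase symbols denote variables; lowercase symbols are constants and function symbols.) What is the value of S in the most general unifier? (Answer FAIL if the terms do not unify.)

Decompose q/2: tup(tup(m,A,one),tup(Y1,A,Y1),V) =?= tup(Y1,S,q(s(S),a)),  q(A,N) =?= q(one,a).
Decompose tup/3: tup(m,A,one) =?= Y1,  tup(Y1,A,Y1) =?= S,  V =?= q(s(S),a).
Bind Y1 := tup(m,A,one); substituting into the one remaining equation that mentions Y1 gives: tup(tup(m,A,one),A,tup(m,A,one)) =?= S.
Bind S := tup(tup(m,A,one),A,tup(m,A,one)); substituting into the one remaining equation that mentions S gives: V =?= q(s(tup(tup(m,A,one),A,tup(m,A,one))),a).
Bind V := q(s(tup(tup(m,A,one),A,tup(m,A,one))),a); no other remaining equation mentions V.
Decompose q/2: A =?= one,  N =?= a.
Bind A := one; no other remaining equation mentions A. Substituting into the earlier bindings gives Y1 := tup(m,one,one), S := tup(tup(m,one,one),one,tup(m,one,one)), V := q(s(tup(tup(m,one,one),one,tup(m,one,one))),a).
Bind N := a.
MGU = { Y1 ↦ tup(m,one,one), S ↦ tup(tup(m,one,one),one,tup(m,one,one)), V ↦ q(s(tup(tup(m,one,one),one,tup(m,one,one))),a), A ↦ one, N ↦ a }, so S ↦ tup(tup(m,one,one),one,tup(m,one,one)).

tup(tup(m,one,one),one,tup(m,one,one))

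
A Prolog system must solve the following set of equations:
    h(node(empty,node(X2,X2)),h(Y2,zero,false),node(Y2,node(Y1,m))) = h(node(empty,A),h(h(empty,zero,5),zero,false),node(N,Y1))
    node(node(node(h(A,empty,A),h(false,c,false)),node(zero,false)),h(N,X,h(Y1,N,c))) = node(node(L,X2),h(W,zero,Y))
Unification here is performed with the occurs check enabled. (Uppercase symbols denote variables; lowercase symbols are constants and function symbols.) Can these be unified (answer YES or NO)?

NO

Decompose h/3: node(empty,node(X2,X2)) = node(empty,A),  h(Y2,zero,false) = h(h(empty,zero,5),zero,false),  node(Y2,node(Y1,m)) = node(N,Y1).
Decompose node/2: empty = empty,  node(X2,X2) = A.
Delete trivial equation empty = empty.
Bind A := node(X2,X2); substituting into the one remaining equation that mentions A gives: node(node(node(h(node(X2,X2),empty,node(X2,X2)),h(false,c,false)),node(zero,false)),h(N,X,h(Y1,N,c))) = node(node(L,X2),h(W,zero,Y)).
Decompose h/3: Y2 = h(empty,zero,5),  zero = zero,  false = false.
Bind Y2 := h(empty,zero,5); substituting into the one remaining equation that mentions Y2 gives: node(h(empty,zero,5),node(Y1,m)) = node(N,Y1).
Delete trivial equation zero = zero.
Delete trivial equation false = false.
Decompose node/2: h(empty,zero,5) = N,  node(Y1,m) = Y1.
Bind N := h(empty,zero,5); substituting into the one remaining equation that mentions N gives: node(node(node(h(node(X2,X2),empty,node(X2,X2)),h(false,c,false)),node(zero,false)),h(h(empty,zero,5),X,h(Y1,h(empty,zero,5),c))) = node(node(L,X2),h(W,zero,Y)).
Occurs check fails: Y1 occurs in node(Y1,m); the equation Y1 = node(Y1,m) has no finite solution.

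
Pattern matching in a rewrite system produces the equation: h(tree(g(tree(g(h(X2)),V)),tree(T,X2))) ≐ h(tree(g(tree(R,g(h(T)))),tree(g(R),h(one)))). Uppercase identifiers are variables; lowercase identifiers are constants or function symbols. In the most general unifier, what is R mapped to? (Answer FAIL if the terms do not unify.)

g(h(h(one)))

Decompose h/1: tree(g(tree(g(h(X2)),V)),tree(T,X2)) ≐ tree(g(tree(R,g(h(T)))),tree(g(R),h(one))).
Decompose tree/2: g(tree(g(h(X2)),V)) ≐ g(tree(R,g(h(T)))),  tree(T,X2) ≐ tree(g(R),h(one)).
Decompose g/1: tree(g(h(X2)),V) ≐ tree(R,g(h(T))).
Decompose tree/2: g(h(X2)) ≐ R,  V ≐ g(h(T)).
Bind R := g(h(X2)); substituting into the one remaining equation that mentions R gives: tree(T,X2) ≐ tree(g(g(h(X2))),h(one)).
Bind V := g(h(T)); no other remaining equation mentions V.
Decompose tree/2: T ≐ g(g(h(X2))),  X2 ≐ h(one).
Bind T := g(g(h(X2))); no other remaining equation mentions T. Substituting into the earlier binding gives V := g(h(g(g(h(X2))))).
Bind X2 := h(one). Substituting into the earlier bindings gives R := g(h(h(one))), V := g(h(g(g(h(h(one)))))), T := g(g(h(h(one)))).
MGU = { R -> g(h(h(one))), V -> g(h(g(g(h(h(one)))))), T -> g(g(h(h(one)))), X2 -> h(one) }, so R -> g(h(h(one))).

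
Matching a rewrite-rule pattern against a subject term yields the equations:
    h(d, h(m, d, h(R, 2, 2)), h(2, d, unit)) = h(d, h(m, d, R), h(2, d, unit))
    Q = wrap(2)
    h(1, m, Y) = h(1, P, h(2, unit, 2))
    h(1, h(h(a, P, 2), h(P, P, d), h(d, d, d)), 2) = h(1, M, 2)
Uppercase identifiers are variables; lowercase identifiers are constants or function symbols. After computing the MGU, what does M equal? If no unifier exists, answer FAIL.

FAIL

Decompose h/3: d = d,  h(m, d, h(R, 2, 2)) = h(m, d, R),  h(2, d, unit) = h(2, d, unit).
Delete trivial equation d = d.
Decompose h/3: m = m,  d = d,  h(R, 2, 2) = R.
Delete trivial equation m = m.
Delete trivial equation d = d.
Occurs check fails: R occurs in h(R, 2, 2); the equation R = h(R, 2, 2) has no finite solution.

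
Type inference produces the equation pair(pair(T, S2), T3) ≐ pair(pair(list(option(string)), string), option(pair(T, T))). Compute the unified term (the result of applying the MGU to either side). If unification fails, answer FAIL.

pair(pair(list(option(string)), string), option(pair(list(option(string)), list(option(string)))))

Decompose pair/2: pair(T, S2) ≐ pair(list(option(string)), string),  T3 ≐ option(pair(T, T)).
Decompose pair/2: T ≐ list(option(string)),  S2 ≐ string.
Bind T := list(option(string)); substituting into the one remaining equation that mentions T gives: T3 ≐ option(pair(list(option(string)), list(option(string)))).
Bind S2 := string; no other remaining equation mentions S2.
Bind T3 := option(pair(list(option(string)), list(option(string)))).
Applying the MGU to either side gives pair(pair(list(option(string)), string), option(pair(list(option(string)), list(option(string))))).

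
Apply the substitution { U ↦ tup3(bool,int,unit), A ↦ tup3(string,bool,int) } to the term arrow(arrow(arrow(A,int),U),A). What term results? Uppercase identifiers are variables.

arrow(arrow(arrow(tup3(string,bool,int),int),tup3(bool,int,unit)),tup3(string,bool,int))

Replace each occurrence of U with tup3(bool,int,unit).
Replace each occurrence of A with tup3(string,bool,int).
Result: arrow(arrow(arrow(tup3(string,bool,int),int),tup3(bool,int,unit)),tup3(string,bool,int)).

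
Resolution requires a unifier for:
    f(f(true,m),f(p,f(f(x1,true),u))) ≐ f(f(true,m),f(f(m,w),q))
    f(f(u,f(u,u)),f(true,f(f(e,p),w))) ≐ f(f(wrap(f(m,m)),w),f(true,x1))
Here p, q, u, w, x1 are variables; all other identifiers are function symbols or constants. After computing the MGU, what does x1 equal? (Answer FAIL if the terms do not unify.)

Decompose f/2: f(true,m) ≐ f(true,m),  f(p,f(f(x1,true),u)) ≐ f(f(m,w),q).
Delete trivial equation f(true,m) ≐ f(true,m).
Decompose f/2: p ≐ f(m,w),  f(f(x1,true),u) ≐ q.
Bind p := f(m,w); substituting into the one remaining equation that mentions p gives: f(f(u,f(u,u)),f(true,f(f(e,f(m,w)),w))) ≐ f(f(wrap(f(m,m)),w),f(true,x1)).
Bind q := f(f(x1,true),u); no other remaining equation mentions q.
Decompose f/2: f(u,f(u,u)) ≐ f(wrap(f(m,m)),w),  f(true,f(f(e,f(m,w)),w)) ≐ f(true,x1).
Decompose f/2: u ≐ wrap(f(m,m)),  f(u,u) ≐ w.
Bind u := wrap(f(m,m)); substituting into the one remaining equation that mentions u gives: f(wrap(f(m,m)),wrap(f(m,m))) ≐ w. Substituting into the earlier binding gives q := f(f(x1,true),wrap(f(m,m))).
Bind w := f(wrap(f(m,m)),wrap(f(m,m))); substituting into the remaining equation gives: f(true,f(f(e,f(m,f(wrap(f(m,m)),wrap(f(m,m))))),f(wrap(f(m,m)),wrap(f(m,m))))) ≐ f(true,x1). Substituting into the earlier binding gives p := f(m,f(wrap(f(m,m)),wrap(f(m,m)))).
Decompose f/2: true ≐ true,  f(f(e,f(m,f(wrap(f(m,m)),wrap(f(m,m))))),f(wrap(f(m,m)),wrap(f(m,m)))) ≐ x1.
Delete trivial equation true ≐ true.
Bind x1 := f(f(e,f(m,f(wrap(f(m,m)),wrap(f(m,m))))),f(wrap(f(m,m)),wrap(f(m,m)))). Substituting into the earlier binding gives q := f(f(f(f(e,f(m,f(wrap(f(m,m)),wrap(f(m,m))))),f(wrap(f(m,m)),wrap(f(m,m)))),true),wrap(f(m,m))).
MGU = { p ↦ f(m,f(wrap(f(m,m)),wrap(f(m,m)))), q ↦ f(f(f(f(e,f(m,f(wrap(f(m,m)),wrap(f(m,m))))),f(wrap(f(m,m)),wrap(f(m,m)))),true),wrap(f(m,m))), u ↦ wrap(f(m,m)), w ↦ f(wrap(f(m,m)),wrap(f(m,m))), x1 ↦ f(f(e,f(m,f(wrap(f(m,m)),wrap(f(m,m))))),f(wrap(f(m,m)),wrap(f(m,m)))) }, so x1 ↦ f(f(e,f(m,f(wrap(f(m,m)),wrap(f(m,m))))),f(wrap(f(m,m)),wrap(f(m,m)))).

f(f(e,f(m,f(wrap(f(m,m)),wrap(f(m,m))))),f(wrap(f(m,m)),wrap(f(m,m))))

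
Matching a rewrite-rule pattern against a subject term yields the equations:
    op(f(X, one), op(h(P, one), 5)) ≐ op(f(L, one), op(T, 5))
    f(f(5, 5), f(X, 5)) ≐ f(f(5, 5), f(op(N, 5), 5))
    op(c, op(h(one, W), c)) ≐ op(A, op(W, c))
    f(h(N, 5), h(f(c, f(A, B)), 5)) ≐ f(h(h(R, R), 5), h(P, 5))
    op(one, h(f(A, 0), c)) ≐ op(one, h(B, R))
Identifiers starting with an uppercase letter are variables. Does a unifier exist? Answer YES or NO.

NO

Decompose op/2: f(X, one) ≐ f(L, one),  op(h(P, one), 5) ≐ op(T, 5).
Decompose f/2: X ≐ L,  one ≐ one.
Bind X := L; substituting into the one remaining equation that mentions X gives: f(f(5, 5), f(L, 5)) ≐ f(f(5, 5), f(op(N, 5), 5)).
Delete trivial equation one ≐ one.
Decompose op/2: h(P, one) ≐ T,  5 ≐ 5.
Bind T := h(P, one); no other remaining equation mentions T.
Delete trivial equation 5 ≐ 5.
Decompose f/2: f(5, 5) ≐ f(5, 5),  f(L, 5) ≐ f(op(N, 5), 5).
Delete trivial equation f(5, 5) ≐ f(5, 5).
Decompose f/2: L ≐ op(N, 5),  5 ≐ 5.
Bind L := op(N, 5); no other remaining equation mentions L. Substituting into the earlier binding gives X := op(N, 5).
Delete trivial equation 5 ≐ 5.
Decompose op/2: c ≐ A,  op(h(one, W), c) ≐ op(W, c).
Bind A := c; substituting into the 2 remaining equations that mention A gives: f(h(N, 5), h(f(c, f(c, B)), 5)) ≐ f(h(h(R, R), 5), h(P, 5)),  op(one, h(f(c, 0), c)) ≐ op(one, h(B, R)).
Decompose op/2: h(one, W) ≐ W,  c ≐ c.
Occurs check fails: W occurs in h(one, W); the equation W ≐ h(one, W) has no finite solution.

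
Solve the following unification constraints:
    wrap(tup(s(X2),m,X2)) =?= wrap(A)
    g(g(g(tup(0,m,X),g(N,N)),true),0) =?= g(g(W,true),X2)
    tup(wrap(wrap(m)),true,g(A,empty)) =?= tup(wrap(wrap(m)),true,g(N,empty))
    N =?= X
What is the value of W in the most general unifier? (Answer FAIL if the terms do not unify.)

g(tup(0,m,tup(s(0),m,0)),g(tup(s(0),m,0),tup(s(0),m,0)))

Decompose wrap/1: tup(s(X2),m,X2) =?= A.
Bind A := tup(s(X2),m,X2); substituting into the one remaining equation that mentions A gives: tup(wrap(wrap(m)),true,g(tup(s(X2),m,X2),empty)) =?= tup(wrap(wrap(m)),true,g(N,empty)).
Decompose g/2: g(g(tup(0,m,X),g(N,N)),true) =?= g(W,true),  0 =?= X2.
Decompose g/2: g(tup(0,m,X),g(N,N)) =?= W,  true =?= true.
Bind W := g(tup(0,m,X),g(N,N)); no other remaining equation mentions W.
Delete trivial equation true =?= true.
Bind X2 := 0; substituting into the one remaining equation that mentions X2 gives: tup(wrap(wrap(m)),true,g(tup(s(0),m,0),empty)) =?= tup(wrap(wrap(m)),true,g(N,empty)). Substituting into the earlier binding gives A := tup(s(0),m,0).
Decompose tup/3: wrap(wrap(m)) =?= wrap(wrap(m)),  true =?= true,  g(tup(s(0),m,0),empty) =?= g(N,empty).
Delete trivial equation wrap(wrap(m)) =?= wrap(wrap(m)).
Delete trivial equation true =?= true.
Decompose g/2: tup(s(0),m,0) =?= N,  empty =?= empty.
Bind N := tup(s(0),m,0); substituting into the one remaining equation that mentions N gives: tup(s(0),m,0) =?= X. Substituting into the earlier binding gives W := g(tup(0,m,X),g(tup(s(0),m,0),tup(s(0),m,0))).
Delete trivial equation empty =?= empty.
Bind X := tup(s(0),m,0). Substituting into the earlier binding gives W := g(tup(0,m,tup(s(0),m,0)),g(tup(s(0),m,0),tup(s(0),m,0))).
MGU = { A := tup(s(0),m,0), W := g(tup(0,m,tup(s(0),m,0)),g(tup(s(0),m,0),tup(s(0),m,0))), X2 := 0, N := tup(s(0),m,0), X := tup(s(0),m,0) }, so W := g(tup(0,m,tup(s(0),m,0)),g(tup(s(0),m,0),tup(s(0),m,0))).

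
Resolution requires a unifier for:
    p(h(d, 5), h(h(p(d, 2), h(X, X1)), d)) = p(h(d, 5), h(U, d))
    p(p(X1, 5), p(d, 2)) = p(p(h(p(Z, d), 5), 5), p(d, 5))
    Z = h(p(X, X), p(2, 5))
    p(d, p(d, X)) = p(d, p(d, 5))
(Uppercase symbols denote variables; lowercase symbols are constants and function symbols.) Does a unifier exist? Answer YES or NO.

Decompose p/2: h(d, 5) = h(d, 5),  h(h(p(d, 2), h(X, X1)), d) = h(U, d).
Delete trivial equation h(d, 5) = h(d, 5).
Decompose h/2: h(p(d, 2), h(X, X1)) = U,  d = d.
Bind U := h(p(d, 2), h(X, X1)); no other remaining equation mentions U.
Delete trivial equation d = d.
Decompose p/2: p(X1, 5) = p(h(p(Z, d), 5), 5),  p(d, 2) = p(d, 5).
Decompose p/2: X1 = h(p(Z, d), 5),  5 = 5.
Bind X1 := h(p(Z, d), 5); no other remaining equation mentions X1. Substituting into the earlier binding gives U := h(p(d, 2), h(X, h(p(Z, d), 5))).
Delete trivial equation 5 = 5.
Decompose p/2: d = d,  2 = 5.
Delete trivial equation d = d.
Clash: constants 2 and 5 differ; no unifier exists.

NO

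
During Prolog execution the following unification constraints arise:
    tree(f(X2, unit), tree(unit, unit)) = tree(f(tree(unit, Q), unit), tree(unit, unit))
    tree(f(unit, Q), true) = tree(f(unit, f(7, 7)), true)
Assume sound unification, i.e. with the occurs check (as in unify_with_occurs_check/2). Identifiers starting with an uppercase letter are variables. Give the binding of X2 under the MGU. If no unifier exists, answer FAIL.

tree(unit, f(7, 7))

Decompose tree/2: f(X2, unit) = f(tree(unit, Q), unit),  tree(unit, unit) = tree(unit, unit).
Decompose f/2: X2 = tree(unit, Q),  unit = unit.
Bind X2 := tree(unit, Q); no other remaining equation mentions X2.
Delete trivial equation unit = unit.
Delete trivial equation tree(unit, unit) = tree(unit, unit).
Decompose tree/2: f(unit, Q) = f(unit, f(7, 7)),  true = true.
Decompose f/2: unit = unit,  Q = f(7, 7).
Delete trivial equation unit = unit.
Bind Q := f(7, 7); no other remaining equation mentions Q. Substituting into the earlier binding gives X2 := tree(unit, f(7, 7)).
Delete trivial equation true = true.
MGU = { X2 ↦ tree(unit, f(7, 7)), Q ↦ f(7, 7) }, so X2 ↦ tree(unit, f(7, 7)).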